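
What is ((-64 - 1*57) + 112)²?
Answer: 81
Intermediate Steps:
((-64 - 1*57) + 112)² = ((-64 - 57) + 112)² = (-121 + 112)² = (-9)² = 81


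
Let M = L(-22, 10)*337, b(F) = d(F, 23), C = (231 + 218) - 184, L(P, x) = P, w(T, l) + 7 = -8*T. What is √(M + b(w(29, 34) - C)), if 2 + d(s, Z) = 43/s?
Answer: I*√52327898/84 ≈ 86.117*I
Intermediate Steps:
w(T, l) = -7 - 8*T
C = 265 (C = 449 - 184 = 265)
d(s, Z) = -2 + 43/s
b(F) = -2 + 43/F
M = -7414 (M = -22*337 = -7414)
√(M + b(w(29, 34) - C)) = √(-7414 + (-2 + 43/((-7 - 8*29) - 1*265))) = √(-7414 + (-2 + 43/((-7 - 232) - 265))) = √(-7414 + (-2 + 43/(-239 - 265))) = √(-7414 + (-2 + 43/(-504))) = √(-7414 + (-2 + 43*(-1/504))) = √(-7414 + (-2 - 43/504)) = √(-7414 - 1051/504) = √(-3737707/504) = I*√52327898/84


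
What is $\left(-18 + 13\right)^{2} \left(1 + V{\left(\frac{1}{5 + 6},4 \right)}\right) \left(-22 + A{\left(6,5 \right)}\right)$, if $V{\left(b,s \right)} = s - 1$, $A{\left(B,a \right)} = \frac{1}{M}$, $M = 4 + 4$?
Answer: $- \frac{4375}{2} \approx -2187.5$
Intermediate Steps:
$M = 8$
$A{\left(B,a \right)} = \frac{1}{8}$
$V{\left(b,s \right)} = -1 + s$ ($V{\left(b,s \right)} = s - 1 = -1 + s$)
$\left(-18 + 13\right)^{2} \left(1 + V{\left(\frac{1}{5 + 6},4 \right)}\right) \left(-22 + A{\left(6,5 \right)}\right) = \left(-18 + 13\right)^{2} \left(1 + \left(-1 + 4\right)\right) \left(-22 + \frac{1}{8}\right) = \left(-5\right)^{2} \left(1 + 3\right) \left(- \frac{175}{8}\right) = 25 \cdot 4 \left(- \frac{175}{8}\right) = 25 \left(- \frac{175}{2}\right) = - \frac{4375}{2}$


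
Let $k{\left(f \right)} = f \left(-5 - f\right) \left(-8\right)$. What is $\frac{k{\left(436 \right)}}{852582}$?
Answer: $\frac{256368}{142097} \approx 1.8042$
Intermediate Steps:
$k{\left(f \right)} = f \left(40 + 8 f\right)$
$\frac{k{\left(436 \right)}}{852582} = \frac{8 \cdot 436 \left(5 + 436\right)}{852582} = 8 \cdot 436 \cdot 441 \cdot \frac{1}{852582} = 1538208 \cdot \frac{1}{852582} = \frac{256368}{142097}$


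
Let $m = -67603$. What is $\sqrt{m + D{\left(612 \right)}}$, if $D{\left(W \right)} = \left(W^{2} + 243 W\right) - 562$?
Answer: $\sqrt{455095} \approx 674.61$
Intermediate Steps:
$D{\left(W \right)} = -562 + W^{2} + 243 W$
$\sqrt{m + D{\left(612 \right)}} = \sqrt{-67603 + \left(-562 + 612^{2} + 243 \cdot 612\right)} = \sqrt{-67603 + \left(-562 + 374544 + 148716\right)} = \sqrt{-67603 + 522698} = \sqrt{455095}$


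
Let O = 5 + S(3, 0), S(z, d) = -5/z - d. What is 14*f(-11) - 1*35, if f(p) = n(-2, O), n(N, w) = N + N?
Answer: -91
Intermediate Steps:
S(z, d) = -d - 5/z
O = 10/3 (O = 5 + (-1*0 - 5/3) = 5 + (0 - 5*⅓) = 5 + (0 - 5/3) = 5 - 5/3 = 10/3 ≈ 3.3333)
n(N, w) = 2*N
f(p) = -4 (f(p) = 2*(-2) = -4)
14*f(-11) - 1*35 = 14*(-4) - 1*35 = -56 - 35 = -91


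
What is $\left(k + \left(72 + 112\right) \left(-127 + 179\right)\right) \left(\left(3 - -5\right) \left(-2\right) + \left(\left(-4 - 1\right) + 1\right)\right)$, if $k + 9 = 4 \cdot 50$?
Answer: $-195180$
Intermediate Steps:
$k = 191$ ($k = -9 + 4 \cdot 50 = -9 + 200 = 191$)
$\left(k + \left(72 + 112\right) \left(-127 + 179\right)\right) \left(\left(3 - -5\right) \left(-2\right) + \left(\left(-4 - 1\right) + 1\right)\right) = \left(191 + \left(72 + 112\right) \left(-127 + 179\right)\right) \left(\left(3 - -5\right) \left(-2\right) + \left(\left(-4 - 1\right) + 1\right)\right) = \left(191 + 184 \cdot 52\right) \left(\left(3 + 5\right) \left(-2\right) + \left(-5 + 1\right)\right) = \left(191 + 9568\right) \left(8 \left(-2\right) - 4\right) = 9759 \left(-16 - 4\right) = 9759 \left(-20\right) = -195180$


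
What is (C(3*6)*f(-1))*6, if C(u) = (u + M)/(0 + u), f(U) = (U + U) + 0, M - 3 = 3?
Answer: -16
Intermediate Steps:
M = 6 (M = 3 + 3 = 6)
f(U) = 2*U (f(U) = 2*U + 0 = 2*U)
C(u) = (6 + u)/u (C(u) = (u + 6)/(0 + u) = (6 + u)/u)
(C(3*6)*f(-1))*6 = (((6 + 3*6)/((3*6)))*(2*(-1)))*6 = (((6 + 18)/18)*(-2))*6 = (((1/18)*24)*(-2))*6 = ((4/3)*(-2))*6 = -8/3*6 = -16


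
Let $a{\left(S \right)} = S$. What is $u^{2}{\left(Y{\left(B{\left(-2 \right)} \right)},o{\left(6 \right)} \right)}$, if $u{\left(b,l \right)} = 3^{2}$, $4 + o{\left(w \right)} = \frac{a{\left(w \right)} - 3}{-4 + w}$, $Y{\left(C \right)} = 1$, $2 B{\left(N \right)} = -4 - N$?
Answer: $81$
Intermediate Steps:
$B{\left(N \right)} = -2 - \frac{N}{2}$ ($B{\left(N \right)} = \frac{-4 - N}{2} = -2 - \frac{N}{2}$)
$o{\left(w \right)} = -4 + \frac{-3 + w}{-4 + w}$ ($o{\left(w \right)} = -4 + \frac{w - 3}{-4 + w} = -4 + \frac{-3 + w}{-4 + w}$)
$u{\left(b,l \right)} = 9$
$u^{2}{\left(Y{\left(B{\left(-2 \right)} \right)},o{\left(6 \right)} \right)} = 9^{2} = 81$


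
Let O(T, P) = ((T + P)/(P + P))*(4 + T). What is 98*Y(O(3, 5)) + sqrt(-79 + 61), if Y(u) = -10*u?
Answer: -5488 + 3*I*sqrt(2) ≈ -5488.0 + 4.2426*I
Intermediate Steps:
O(T, P) = (4 + T)*(P + T)/(2*P) (O(T, P) = ((P + T)/((2*P)))*(4 + T) = ((P + T)*(1/(2*P)))*(4 + T) = ((P + T)/(2*P))*(4 + T) = (4 + T)*(P + T)/(2*P))
98*Y(O(3, 5)) + sqrt(-79 + 61) = 98*(-5*(3**2 + 4*3 + 5*(4 + 3))/5) + sqrt(-79 + 61) = 98*(-5*(9 + 12 + 5*7)/5) + sqrt(-18) = 98*(-5*(9 + 12 + 35)/5) + 3*I*sqrt(2) = 98*(-5*56/5) + 3*I*sqrt(2) = 98*(-10*28/5) + 3*I*sqrt(2) = 98*(-56) + 3*I*sqrt(2) = -5488 + 3*I*sqrt(2)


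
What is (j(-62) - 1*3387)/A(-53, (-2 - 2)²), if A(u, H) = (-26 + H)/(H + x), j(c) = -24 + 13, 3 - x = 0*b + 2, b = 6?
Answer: 28883/5 ≈ 5776.6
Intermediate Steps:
x = 1 (x = 3 - (0*6 + 2) = 3 - (0 + 2) = 3 - 1*2 = 3 - 2 = 1)
j(c) = -11
A(u, H) = (-26 + H)/(1 + H) (A(u, H) = (-26 + H)/(H + 1) = (-26 + H)/(1 + H))
(j(-62) - 1*3387)/A(-53, (-2 - 2)²) = (-11 - 1*3387)/(((-26 + (-2 - 2)²)/(1 + (-2 - 2)²))) = (-11 - 3387)/(((-26 + (-4)²)/(1 + (-4)²))) = -3398*(1 + 16)/(-26 + 16) = -3398/(-10/17) = -3398*(-17/10) = 28883/5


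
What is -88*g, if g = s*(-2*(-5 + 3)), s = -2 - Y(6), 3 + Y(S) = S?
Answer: 1760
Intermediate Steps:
Y(S) = -3 + S
s = -5 (s = -2 - (-3 + 6) = -2 - 1*3 = -2 - 3 = -5)
g = -20 (g = -(-10)*(-5 + 3) = -(-10)*(-2) = -5*4 = -20)
-88*g = -88*(-20) = 1760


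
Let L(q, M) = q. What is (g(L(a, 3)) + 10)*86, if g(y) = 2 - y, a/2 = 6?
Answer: 0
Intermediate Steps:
a = 12 (a = 2*6 = 12)
(g(L(a, 3)) + 10)*86 = ((2 - 1*12) + 10)*86 = ((2 - 12) + 10)*86 = (-10 + 10)*86 = 0*86 = 0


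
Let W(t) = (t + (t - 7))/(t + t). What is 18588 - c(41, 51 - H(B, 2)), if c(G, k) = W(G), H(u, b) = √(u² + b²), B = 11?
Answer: 1524141/82 ≈ 18587.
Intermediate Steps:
H(u, b) = √(b² + u²)
W(t) = (-7 + 2*t)/(2*t) (W(t) = (t + (-7 + t))/((2*t)) = (-7 + 2*t)*(1/(2*t)) = (-7 + 2*t)/(2*t))
c(G, k) = (-7/2 + G)/G
18588 - c(41, 51 - H(B, 2)) = 18588 - (-7/2 + 41)/41 = 18588 - 75/(41*2) = 18588 - 1*75/82 = 18588 - 75/82 = 1524141/82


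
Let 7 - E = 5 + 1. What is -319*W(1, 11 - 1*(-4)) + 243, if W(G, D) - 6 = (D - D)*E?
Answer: -1671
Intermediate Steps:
E = 1 (E = 7 - (5 + 1) = 7 - 1*6 = 7 - 6 = 1)
W(G, D) = 6 (W(G, D) = 6 + (D - D)*1 = 6 + 0*1 = 6 + 0 = 6)
-319*W(1, 11 - 1*(-4)) + 243 = -319*6 + 243 = -1914 + 243 = -1671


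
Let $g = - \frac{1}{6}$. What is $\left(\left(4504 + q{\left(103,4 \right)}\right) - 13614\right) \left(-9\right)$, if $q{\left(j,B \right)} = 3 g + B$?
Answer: $\frac{163917}{2} \approx 81959.0$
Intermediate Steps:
$g = - \frac{1}{6}$ ($g = \left(-1\right) \frac{1}{6} = - \frac{1}{6} \approx -0.16667$)
$q{\left(j,B \right)} = - \frac{1}{2} + B$ ($q{\left(j,B \right)} = 3 \left(- \frac{1}{6}\right) + B = - \frac{1}{2} + B$)
$\left(\left(4504 + q{\left(103,4 \right)}\right) - 13614\right) \left(-9\right) = \left(\left(4504 + \left(- \frac{1}{2} + 4\right)\right) - 13614\right) \left(-9\right) = \left(\left(4504 + \frac{7}{2}\right) - 13614\right) \left(-9\right) = \left(\frac{9015}{2} - 13614\right) \left(-9\right) = \left(- \frac{18213}{2}\right) \left(-9\right) = \frac{163917}{2}$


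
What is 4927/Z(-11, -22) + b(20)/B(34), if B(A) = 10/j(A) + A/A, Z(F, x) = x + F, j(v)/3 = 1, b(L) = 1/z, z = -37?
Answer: -2369986/15873 ≈ -149.31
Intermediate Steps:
b(L) = -1/37 (b(L) = 1/(-37) = -1/37)
j(v) = 3 (j(v) = 3*1 = 3)
Z(F, x) = F + x
B(A) = 13/3 (B(A) = 10/3 + A/A = 10*(⅓) + 1 = 10/3 + 1 = 13/3)
4927/Z(-11, -22) + b(20)/B(34) = 4927/(-11 - 22) - 1/(37*13/3) = 4927/(-33) - 1/37*3/13 = 4927*(-1/33) - 3/481 = -4927/33 - 3/481 = -2369986/15873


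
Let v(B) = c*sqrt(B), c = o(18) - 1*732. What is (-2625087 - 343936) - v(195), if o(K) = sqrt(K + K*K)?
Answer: -2969023 + 3*sqrt(195)*(244 - sqrt(38)) ≈ -2.9591e+6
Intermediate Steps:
o(K) = sqrt(K + K**2)
c = -732 + 3*sqrt(38) (c = sqrt(18*(1 + 18)) - 1*732 = sqrt(18*19) - 732 = sqrt(342) - 732 = 3*sqrt(38) - 732 = -732 + 3*sqrt(38) ≈ -713.51)
v(B) = sqrt(B)*(-732 + 3*sqrt(38)) (v(B) = (-732 + 3*sqrt(38))*sqrt(B) = sqrt(B)*(-732 + 3*sqrt(38)))
(-2625087 - 343936) - v(195) = (-2625087 - 343936) - 3*sqrt(195)*(-244 + sqrt(38)) = -2969023 - 3*sqrt(195)*(-244 + sqrt(38))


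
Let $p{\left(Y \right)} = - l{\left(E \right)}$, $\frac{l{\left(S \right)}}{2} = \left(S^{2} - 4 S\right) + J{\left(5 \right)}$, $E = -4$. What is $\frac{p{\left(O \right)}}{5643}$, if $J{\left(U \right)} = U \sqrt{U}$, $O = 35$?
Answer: $- \frac{64}{5643} - \frac{10 \sqrt{5}}{5643} \approx -0.015304$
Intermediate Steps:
$J{\left(U \right)} = U^{\frac{3}{2}}$
$l{\left(S \right)} = - 8 S + 2 S^{2} + 10 \sqrt{5}$ ($l{\left(S \right)} = 2 \left(\left(S^{2} - 4 S\right) + 5^{\frac{3}{2}}\right) = 2 \left(\left(S^{2} - 4 S\right) + 5 \sqrt{5}\right) = 2 \left(S^{2} - 4 S + 5 \sqrt{5}\right) = - 8 S + 2 S^{2} + 10 \sqrt{5}$)
$p{\left(Y \right)} = -64 - 10 \sqrt{5}$ ($p{\left(Y \right)} = - (\left(-8\right) \left(-4\right) + 2 \left(-4\right)^{2} + 10 \sqrt{5}) = - (32 + 2 \cdot 16 + 10 \sqrt{5}) = - (32 + 32 + 10 \sqrt{5}) = - (64 + 10 \sqrt{5}) = -64 - 10 \sqrt{5}$)
$\frac{p{\left(O \right)}}{5643} = \frac{-64 - 10 \sqrt{5}}{5643} = \left(-64 - 10 \sqrt{5}\right) \frac{1}{5643} = - \frac{64}{5643} - \frac{10 \sqrt{5}}{5643}$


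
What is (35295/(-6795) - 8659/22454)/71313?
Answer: -56756789/725371732206 ≈ -7.8245e-5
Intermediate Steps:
(35295/(-6795) - 8659/22454)/71313 = (35295*(-1/6795) - 8659*1/22454)*(1/71313) = (-2353/453 - 8659/22454)*(1/71313) = -56756789/10171662*1/71313 = -56756789/725371732206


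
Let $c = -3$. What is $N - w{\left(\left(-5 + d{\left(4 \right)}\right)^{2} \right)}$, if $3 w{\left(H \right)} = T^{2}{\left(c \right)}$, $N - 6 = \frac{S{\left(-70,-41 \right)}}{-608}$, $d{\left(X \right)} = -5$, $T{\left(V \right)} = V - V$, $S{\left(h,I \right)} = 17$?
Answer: $\frac{3631}{608} \approx 5.972$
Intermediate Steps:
$T{\left(V \right)} = 0$
$N = \frac{3631}{608}$ ($N = 6 + \frac{17}{-608} = 6 + 17 \left(- \frac{1}{608}\right) = 6 - \frac{17}{608} = \frac{3631}{608} \approx 5.972$)
$w{\left(H \right)} = 0$ ($w{\left(H \right)} = \frac{0^{2}}{3} = \frac{1}{3} \cdot 0 = 0$)
$N - w{\left(\left(-5 + d{\left(4 \right)}\right)^{2} \right)} = \frac{3631}{608} - 0 = \frac{3631}{608} + 0 = \frac{3631}{608}$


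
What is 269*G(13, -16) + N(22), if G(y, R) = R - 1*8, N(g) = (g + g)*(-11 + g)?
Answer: -5972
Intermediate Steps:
N(g) = 2*g*(-11 + g) (N(g) = (2*g)*(-11 + g) = 2*g*(-11 + g))
G(y, R) = -8 + R (G(y, R) = R - 8 = -8 + R)
269*G(13, -16) + N(22) = 269*(-8 - 16) + 2*22*(-11 + 22) = 269*(-24) + 2*22*11 = -6456 + 484 = -5972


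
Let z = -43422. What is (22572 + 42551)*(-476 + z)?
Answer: -2858769454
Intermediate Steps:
(22572 + 42551)*(-476 + z) = (22572 + 42551)*(-476 - 43422) = 65123*(-43898) = -2858769454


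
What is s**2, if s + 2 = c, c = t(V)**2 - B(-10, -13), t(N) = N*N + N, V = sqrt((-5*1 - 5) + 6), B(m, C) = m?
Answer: 144 - 640*I ≈ 144.0 - 640.0*I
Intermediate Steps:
V = 2*I (V = sqrt((-5 - 5) + 6) = sqrt(-10 + 6) = sqrt(-4) = 2*I ≈ 2.0*I)
t(N) = N + N**2 (t(N) = N**2 + N = N + N**2)
c = 10 - 4*(1 + 2*I)**2 (c = ((2*I)*(1 + 2*I))**2 - 1*(-10) = (2*I*(1 + 2*I))**2 + 10 = -4*(1 + 2*I)**2 + 10 = 10 - 4*(1 + 2*I)**2 ≈ 22.0 - 16.0*I)
s = 20 - 16*I (s = -2 + (22 - 16*I) = 20 - 16*I ≈ 20.0 - 16.0*I)
s**2 = (20 - 16*I)**2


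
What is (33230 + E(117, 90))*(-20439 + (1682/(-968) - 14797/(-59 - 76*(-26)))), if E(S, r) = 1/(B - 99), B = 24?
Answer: -47284569078962813/69587100 ≈ -6.7950e+8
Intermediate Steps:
E(S, r) = -1/75 (E(S, r) = 1/(24 - 99) = 1/(-75) = -1/75)
(33230 + E(117, 90))*(-20439 + (1682/(-968) - 14797/(-59 - 76*(-26)))) = (33230 - 1/75)*(-20439 + (1682/(-968) - 14797/(-59 - 76*(-26)))) = 2492249*(-20439 + (1682*(-1/968) - 14797/(-59 + 1976)))/75 = 2492249*(-20439 + (-841/484 - 14797/1917))/75 = 2492249*(-20439 - 8773945/927828)/75 = (2492249/75)*(-18972650437/927828) = -47284569078962813/69587100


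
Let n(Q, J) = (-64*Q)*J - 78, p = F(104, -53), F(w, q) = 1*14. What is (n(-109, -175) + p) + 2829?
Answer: -1218035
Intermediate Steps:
F(w, q) = 14
p = 14
n(Q, J) = -78 - 64*J*Q (n(Q, J) = -64*J*Q - 78 = -78 - 64*J*Q)
(n(-109, -175) + p) + 2829 = ((-78 - 64*(-175)*(-109)) + 14) + 2829 = ((-78 - 1220800) + 14) + 2829 = (-1220878 + 14) + 2829 = -1220864 + 2829 = -1218035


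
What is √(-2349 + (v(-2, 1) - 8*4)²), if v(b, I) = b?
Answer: I*√1193 ≈ 34.54*I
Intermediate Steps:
√(-2349 + (v(-2, 1) - 8*4)²) = √(-2349 + (-2 - 8*4)²) = √(-2349 + (-2 - 32)²) = √(-2349 + (-34)²) = √(-2349 + 1156) = √(-1193) = I*√1193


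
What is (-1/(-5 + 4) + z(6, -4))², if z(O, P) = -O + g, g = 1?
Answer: 16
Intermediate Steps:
z(O, P) = 1 - O (z(O, P) = -O + 1 = 1 - O)
(-1/(-5 + 4) + z(6, -4))² = (-1/(-5 + 4) + (1 - 1*6))² = (-1/(-1) + (1 - 6))² = (-1*(-1) - 5)² = (1 - 5)² = (-4)² = 16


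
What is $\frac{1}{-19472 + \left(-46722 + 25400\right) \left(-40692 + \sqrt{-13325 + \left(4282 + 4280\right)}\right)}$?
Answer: $\frac{i}{2 \left(10661 \sqrt{4763} + 433807676 i\right)} \approx 1.1526 \cdot 10^{-9} + 1.9548 \cdot 10^{-12} i$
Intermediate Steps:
$\frac{1}{-19472 + \left(-46722 + 25400\right) \left(-40692 + \sqrt{-13325 + \left(4282 + 4280\right)}\right)} = \frac{1}{-19472 - 21322 \left(-40692 + \sqrt{-13325 + 8562}\right)} = \frac{1}{-19472 - 21322 \left(-40692 + \sqrt{-4763}\right)} = \frac{1}{-19472 - 21322 \left(-40692 + i \sqrt{4763}\right)} = \frac{1}{-19472 + \left(867634824 - 21322 i \sqrt{4763}\right)} = \frac{1}{867615352 - 21322 i \sqrt{4763}}$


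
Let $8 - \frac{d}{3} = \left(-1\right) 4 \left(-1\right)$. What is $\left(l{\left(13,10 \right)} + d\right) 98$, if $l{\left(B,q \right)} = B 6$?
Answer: $8820$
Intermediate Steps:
$l{\left(B,q \right)} = 6 B$
$d = 12$ ($d = 24 - 3 \left(-1\right) 4 \left(-1\right) = 24 - 3 \left(\left(-4\right) \left(-1\right)\right) = 24 - 12 = 12$)
$\left(l{\left(13,10 \right)} + d\right) 98 = \left(6 \cdot 13 + 12\right) 98 = \left(78 + 12\right) 98 = 90 \cdot 98 = 8820$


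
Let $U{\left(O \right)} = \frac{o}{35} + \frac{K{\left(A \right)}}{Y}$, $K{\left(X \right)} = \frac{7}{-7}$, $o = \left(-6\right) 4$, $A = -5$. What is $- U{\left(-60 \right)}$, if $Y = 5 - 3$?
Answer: $\frac{83}{70} \approx 1.1857$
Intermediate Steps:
$o = -24$
$Y = 2$
$K{\left(X \right)} = -1$ ($K{\left(X \right)} = 7 \left(- \frac{1}{7}\right) = -1$)
$U{\left(O \right)} = - \frac{83}{70}$ ($U{\left(O \right)} = - \frac{24}{35} - \frac{1}{2} = - \frac{83}{70}$)
$- U{\left(-60 \right)} = \left(-1\right) \left(- \frac{83}{70}\right) = \frac{83}{70}$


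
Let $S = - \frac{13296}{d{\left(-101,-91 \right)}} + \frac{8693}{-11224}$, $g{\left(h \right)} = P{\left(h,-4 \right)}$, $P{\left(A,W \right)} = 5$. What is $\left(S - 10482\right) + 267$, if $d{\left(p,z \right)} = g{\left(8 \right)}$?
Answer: $- \frac{722543569}{56120} \approx -12875.0$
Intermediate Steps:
$g{\left(h \right)} = 5$
$d{\left(p,z \right)} = 5$
$S = - \frac{149277769}{56120}$ ($S = - \frac{13296}{5} + \frac{8693}{-11224} = \left(-13296\right) \frac{1}{5} + 8693 \left(- \frac{1}{11224}\right) = - \frac{13296}{5} - \frac{8693}{11224} = - \frac{149277769}{56120} \approx -2660.0$)
$\left(S - 10482\right) + 267 = \left(- \frac{149277769}{56120} - 10482\right) + 267 = - \frac{737527609}{56120} + 267 = - \frac{722543569}{56120}$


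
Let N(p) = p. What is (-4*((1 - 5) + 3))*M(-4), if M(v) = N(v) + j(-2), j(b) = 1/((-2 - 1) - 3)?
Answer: -50/3 ≈ -16.667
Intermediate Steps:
j(b) = -1/6 (j(b) = 1/(-3 - 3) = 1/(-6) = -1/6)
M(v) = -1/6 + v (M(v) = v - 1/6 = -1/6 + v)
(-4*((1 - 5) + 3))*M(-4) = (-4*((1 - 5) + 3))*(-1/6 - 4) = -4*(-4 + 3)*(-25/6) = -4*(-1)*(-25/6) = 4*(-25/6) = -50/3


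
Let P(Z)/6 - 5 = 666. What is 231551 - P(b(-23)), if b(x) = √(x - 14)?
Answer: 227525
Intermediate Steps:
b(x) = √(-14 + x)
P(Z) = 4026 (P(Z) = 30 + 6*666 = 30 + 3996 = 4026)
231551 - P(b(-23)) = 231551 - 1*4026 = 231551 - 4026 = 227525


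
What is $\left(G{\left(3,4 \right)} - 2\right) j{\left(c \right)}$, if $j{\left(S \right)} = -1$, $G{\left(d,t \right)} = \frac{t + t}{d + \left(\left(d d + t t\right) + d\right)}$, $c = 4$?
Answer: $\frac{54}{31} \approx 1.7419$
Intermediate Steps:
$G{\left(d,t \right)} = \frac{2 t}{d^{2} + t^{2} + 2 d}$ ($G{\left(d,t \right)} = \frac{2 t}{d + \left(\left(d^{2} + t^{2}\right) + d\right)} = \frac{2 t}{d + \left(d + d^{2} + t^{2}\right)} = \frac{2 t}{d^{2} + t^{2} + 2 d}$)
$\left(G{\left(3,4 \right)} - 2\right) j{\left(c \right)} = \left(2 \cdot 4 \frac{1}{3^{2} + 4^{2} + 2 \cdot 3} - 2\right) \left(-1\right) = \left(2 \cdot 4 \frac{1}{9 + 16 + 6} - 2\right) \left(-1\right) = \left(2 \cdot 4 \cdot \frac{1}{31} - 2\right) \left(-1\right) = \left(\frac{8}{31} - 2\right) \left(-1\right) = \left(- \frac{54}{31}\right) \left(-1\right) = \frac{54}{31}$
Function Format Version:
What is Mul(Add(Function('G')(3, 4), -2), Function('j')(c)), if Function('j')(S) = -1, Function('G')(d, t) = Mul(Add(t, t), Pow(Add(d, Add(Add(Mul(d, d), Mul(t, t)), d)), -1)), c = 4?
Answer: Rational(54, 31) ≈ 1.7419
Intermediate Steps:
Function('G')(d, t) = Mul(2, t, Pow(Add(Pow(d, 2), Pow(t, 2), Mul(2, d)), -1)) (Function('G')(d, t) = Mul(Mul(2, t), Pow(Add(d, Add(Add(Pow(d, 2), Pow(t, 2)), d)), -1)) = Mul(Mul(2, t), Pow(Add(d, Add(d, Pow(d, 2), Pow(t, 2))), -1)) = Mul(Mul(2, t), Pow(Add(Pow(d, 2), Pow(t, 2), Mul(2, d)), -1)) = Mul(2, t, Pow(Add(Pow(d, 2), Pow(t, 2), Mul(2, d)), -1)))
Mul(Add(Function('G')(3, 4), -2), Function('j')(c)) = Mul(Add(Mul(2, 4, Pow(Add(Pow(3, 2), Pow(4, 2), Mul(2, 3)), -1)), -2), -1) = Mul(Add(Mul(2, 4, Pow(Add(9, 16, 6), -1)), -2), -1) = Mul(Add(Mul(2, 4, Pow(31, -1)), -2), -1) = Mul(Add(Mul(2, 4, Rational(1, 31)), -2), -1) = Mul(Add(Rational(8, 31), -2), -1) = Mul(Rational(-54, 31), -1) = Rational(54, 31)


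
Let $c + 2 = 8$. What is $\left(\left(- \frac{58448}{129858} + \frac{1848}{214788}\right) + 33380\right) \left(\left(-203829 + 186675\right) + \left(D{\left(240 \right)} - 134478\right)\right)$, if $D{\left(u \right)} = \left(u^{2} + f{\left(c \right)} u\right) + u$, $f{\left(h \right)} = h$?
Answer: $- \frac{170598449932327040}{55341151} \approx -3.0827 \cdot 10^{9}$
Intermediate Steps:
$c = 6$ ($c = -2 + 8 = 6$)
$D{\left(u \right)} = u^{2} + 7 u$ ($D{\left(u \right)} = \left(u^{2} + 6 u\right) + u = u^{2} + 7 u$)
$\left(\left(- \frac{58448}{129858} + \frac{1848}{214788}\right) + 33380\right) \left(\left(-203829 + 186675\right) + \left(D{\left(240 \right)} - 134478\right)\right) = \left(\left(- \frac{58448}{129858} + \frac{1848}{214788}\right) + 33380\right) \left(\left(-203829 + 186675\right) + \left(240 \left(7 + 240\right) - 134478\right)\right) = \left(\left(\left(-58448\right) \frac{1}{129858} + 1848 \cdot \frac{1}{214788}\right) + 33380\right) \left(-17154 + \left(240 \cdot 247 - 134478\right)\right) = \left(\left(- \frac{29224}{64929} + \frac{22}{2557}\right) + 33380\right) \left(-17154 + \left(59280 - 134478\right)\right) = \left(- \frac{73297330}{166023453} + 33380\right) \left(-17154 - 75198\right) = \frac{5541789563810}{166023453} \left(-92352\right) = - \frac{170598449932327040}{55341151}$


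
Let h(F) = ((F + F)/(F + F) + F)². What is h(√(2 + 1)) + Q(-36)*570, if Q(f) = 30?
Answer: 17104 + 2*√3 ≈ 17107.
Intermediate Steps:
h(F) = (1 + F)² (h(F) = ((2*F)/((2*F)) + F)² = ((2*F)*(1/(2*F)) + F)² = (1 + F)²)
h(√(2 + 1)) + Q(-36)*570 = (1 + √(2 + 1))² + 30*570 = (1 + √3)² + 17100 = 17100 + (1 + √3)²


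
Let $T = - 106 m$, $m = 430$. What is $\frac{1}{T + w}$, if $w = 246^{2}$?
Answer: $\frac{1}{14936} \approx 6.6952 \cdot 10^{-5}$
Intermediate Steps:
$T = -45580$ ($T = \left(-106\right) 430 = -45580$)
$w = 60516$
$\frac{1}{T + w} = \frac{1}{-45580 + 60516} = \frac{1}{14936}$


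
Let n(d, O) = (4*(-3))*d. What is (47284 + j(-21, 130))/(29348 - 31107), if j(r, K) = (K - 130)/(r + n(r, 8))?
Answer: -47284/1759 ≈ -26.881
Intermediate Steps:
n(d, O) = -12*d
j(r, K) = -(-130 + K)/(11*r) (j(r, K) = (K - 130)/(r - 12*r) = (-130 + K)/((-11*r)) = (-130 + K)*(-1/(11*r)) = -(-130 + K)/(11*r))
(47284 + j(-21, 130))/(29348 - 31107) = (47284 + (1/11)*(130 - 1*130)/(-21))/(29348 - 31107) = (47284 + (1/11)*(-1/21)*(130 - 130))/(-1759) = (47284 + (1/11)*(-1/21)*0)*(-1/1759) = (47284 + 0)*(-1/1759) = 47284*(-1/1759) = -47284/1759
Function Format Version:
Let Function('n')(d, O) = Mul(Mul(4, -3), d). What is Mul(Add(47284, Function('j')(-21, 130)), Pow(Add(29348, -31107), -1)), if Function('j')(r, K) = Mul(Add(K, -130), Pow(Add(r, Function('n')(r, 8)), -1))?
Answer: Rational(-47284, 1759) ≈ -26.881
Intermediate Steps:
Function('n')(d, O) = Mul(-12, d)
Function('j')(r, K) = Mul(Rational(-1, 11), Pow(r, -1), Add(-130, K)) (Function('j')(r, K) = Mul(Add(K, -130), Pow(Add(r, Mul(-12, r)), -1)) = Mul(Add(-130, K), Pow(Mul(-11, r), -1)) = Mul(Add(-130, K), Mul(Rational(-1, 11), Pow(r, -1))) = Mul(Rational(-1, 11), Pow(r, -1), Add(-130, K)))
Mul(Add(47284, Function('j')(-21, 130)), Pow(Add(29348, -31107), -1)) = Mul(Add(47284, Mul(Rational(1, 11), Pow(-21, -1), Add(130, Mul(-1, 130)))), Pow(Add(29348, -31107), -1)) = Mul(Add(47284, Mul(Rational(1, 11), Rational(-1, 21), Add(130, -130))), Pow(-1759, -1)) = Mul(Add(47284, Mul(Rational(1, 11), Rational(-1, 21), 0)), Rational(-1, 1759)) = Mul(Add(47284, 0), Rational(-1, 1759)) = Mul(47284, Rational(-1, 1759)) = Rational(-47284, 1759)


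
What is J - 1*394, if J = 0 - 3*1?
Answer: -397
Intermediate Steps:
J = -3 (J = 0 - 3 = -3)
J - 1*394 = -3 - 1*394 = -3 - 394 = -397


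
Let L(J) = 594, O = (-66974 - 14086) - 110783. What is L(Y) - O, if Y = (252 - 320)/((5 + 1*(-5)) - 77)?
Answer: 192437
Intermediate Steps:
Y = 68/77 (Y = -68/((5 - 5) - 77) = -68/(0 - 77) = -68/(-77) = -68*(-1/77) = 68/77 ≈ 0.88312)
O = -191843 (O = -81060 - 110783 = -191843)
L(Y) - O = 594 - 1*(-191843) = 594 + 191843 = 192437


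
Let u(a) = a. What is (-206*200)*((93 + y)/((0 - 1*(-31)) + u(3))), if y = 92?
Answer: -3811000/17 ≈ -2.2418e+5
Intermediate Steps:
(-206*200)*((93 + y)/((0 - 1*(-31)) + u(3))) = (-206*200)*((93 + 92)/((0 - 1*(-31)) + 3)) = -7622000/((0 + 31) + 3) = -7622000/(31 + 3) = -7622000/34 = -41200*185/34 = -3811000/17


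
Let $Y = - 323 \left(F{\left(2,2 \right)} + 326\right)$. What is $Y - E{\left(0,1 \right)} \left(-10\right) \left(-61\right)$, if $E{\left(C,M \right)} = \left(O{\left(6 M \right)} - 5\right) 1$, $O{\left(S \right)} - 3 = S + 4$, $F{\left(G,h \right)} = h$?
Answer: $-110824$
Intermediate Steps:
$O{\left(S \right)} = 7 + S$ ($O{\left(S \right)} = 3 + \left(S + 4\right) = 3 + \left(4 + S\right) = 7 + S$)
$E{\left(C,M \right)} = 2 + 6 M$ ($E{\left(C,M \right)} = \left(\left(7 + 6 M\right) - 5\right) 1 = \left(2 + 6 M\right) 1 = 2 + 6 M$)
$Y = -105944$ ($Y = - 323 \left(2 + 326\right) = \left(-323\right) 328 = -105944$)
$Y - E{\left(0,1 \right)} \left(-10\right) \left(-61\right) = -105944 - \left(2 + 6 \cdot 1\right) \left(-10\right) \left(-61\right) = -105944 - \left(2 + 6\right) \left(-10\right) \left(-61\right) = -105944 - 8 \left(-10\right) \left(-61\right) = -105944 - \left(-80\right) \left(-61\right) = -105944 - 4880 = -110824$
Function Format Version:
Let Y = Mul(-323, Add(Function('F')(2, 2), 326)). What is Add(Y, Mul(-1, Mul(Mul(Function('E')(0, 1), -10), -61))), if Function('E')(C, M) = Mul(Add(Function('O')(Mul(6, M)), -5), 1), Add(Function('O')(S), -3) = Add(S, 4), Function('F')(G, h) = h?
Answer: -110824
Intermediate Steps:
Function('O')(S) = Add(7, S) (Function('O')(S) = Add(3, Add(S, 4)) = Add(3, Add(4, S)) = Add(7, S))
Function('E')(C, M) = Add(2, Mul(6, M)) (Function('E')(C, M) = Mul(Add(Add(7, Mul(6, M)), -5), 1) = Mul(Add(2, Mul(6, M)), 1) = Add(2, Mul(6, M)))
Y = -105944 (Y = Mul(-323, Add(2, 326)) = Mul(-323, 328) = -105944)
Add(Y, Mul(-1, Mul(Mul(Function('E')(0, 1), -10), -61))) = Add(-105944, Mul(-1, Mul(Mul(Add(2, Mul(6, 1)), -10), -61))) = Add(-105944, Mul(-1, Mul(Mul(Add(2, 6), -10), -61))) = Add(-105944, Mul(-1, Mul(Mul(8, -10), -61))) = Add(-105944, Mul(-1, Mul(-80, -61))) = Add(-105944, Mul(-1, 4880)) = Add(-105944, -4880) = -110824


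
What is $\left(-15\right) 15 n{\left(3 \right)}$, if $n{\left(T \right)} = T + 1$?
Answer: $-900$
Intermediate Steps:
$n{\left(T \right)} = 1 + T$
$\left(-15\right) 15 n{\left(3 \right)} = \left(-15\right) 15 \left(1 + 3\right) = \left(-225\right) 4 = -900$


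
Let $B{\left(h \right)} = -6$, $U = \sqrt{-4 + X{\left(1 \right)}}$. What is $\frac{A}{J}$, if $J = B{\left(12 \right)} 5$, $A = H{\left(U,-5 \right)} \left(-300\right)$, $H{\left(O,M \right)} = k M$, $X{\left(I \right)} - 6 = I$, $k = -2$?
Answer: $100$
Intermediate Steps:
$X{\left(I \right)} = 6 + I$
$U = \sqrt{3}$ ($U = \sqrt{-4 + \left(6 + 1\right)} = \sqrt{-4 + 7} = \sqrt{3} \approx 1.732$)
$H{\left(O,M \right)} = - 2 M$
$A = -3000$ ($A = \left(-2\right) \left(-5\right) \left(-300\right) = 10 \left(-300\right) = -3000$)
$J = -30$ ($J = \left(-6\right) 5 = -30$)
$\frac{A}{J} = - \frac{3000}{-30} = \left(-3000\right) \left(- \frac{1}{30}\right) = 100$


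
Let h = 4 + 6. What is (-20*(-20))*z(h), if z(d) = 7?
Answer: 2800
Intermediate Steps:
h = 10
(-20*(-20))*z(h) = -20*(-20)*7 = 400*7 = 2800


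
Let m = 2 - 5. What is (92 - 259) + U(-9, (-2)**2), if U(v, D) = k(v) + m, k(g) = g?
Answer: -179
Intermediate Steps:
m = -3
U(v, D) = -3 + v (U(v, D) = v - 3 = -3 + v)
(92 - 259) + U(-9, (-2)**2) = (92 - 259) + (-3 - 9) = -167 - 12 = -179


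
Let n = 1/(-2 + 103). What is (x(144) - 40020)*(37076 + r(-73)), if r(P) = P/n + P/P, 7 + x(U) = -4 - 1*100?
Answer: -1192051224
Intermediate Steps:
n = 1/101 ≈ 0.0099010
x(U) = -111 (x(U) = -7 + (-4 - 1*100) = -7 + (-4 - 100) = -7 - 104 = -111)
r(P) = 1 + 101*P (r(P) = P/(1/101) + P/P = P*101 + 1 = 101*P + 1 = 1 + 101*P)
(x(144) - 40020)*(37076 + r(-73)) = (-111 - 40020)*(37076 + (1 + 101*(-73))) = -40131*(37076 + (1 - 7373)) = -40131*(37076 - 7372) = -40131*29704 = -1192051224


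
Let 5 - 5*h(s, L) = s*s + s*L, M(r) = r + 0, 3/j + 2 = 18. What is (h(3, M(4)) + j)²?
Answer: 58081/6400 ≈ 9.0751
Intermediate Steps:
j = 3/16 (j = 3/(-2 + 18) = 3/16 ≈ 0.18750)
M(r) = r
h(s, L) = 1 - s²/5 - L*s/5 (h(s, L) = 1 - (s*s + s*L)/5 = 1 - (s² + L*s)/5 = 1 + (-s²/5 - L*s/5) = 1 - s²/5 - L*s/5)
(h(3, M(4)) + j)² = ((1 - ⅕*3² - ⅕*4*3) + 3/16)² = ((1 - ⅕*9 - 12/5) + 3/16)² = ((1 - 9/5 - 12/5) + 3/16)² = (-16/5 + 3/16)² = (-241/80)² = 58081/6400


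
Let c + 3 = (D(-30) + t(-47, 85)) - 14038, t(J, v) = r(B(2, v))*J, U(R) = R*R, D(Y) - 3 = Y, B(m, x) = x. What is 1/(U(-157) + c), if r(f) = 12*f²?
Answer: -1/4064319 ≈ -2.4604e-7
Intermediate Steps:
D(Y) = 3 + Y
U(R) = R²
t(J, v) = 12*J*v² (t(J, v) = (12*v²)*J = 12*J*v²)
c = -4088968 (c = -3 + (((3 - 30) + 12*(-47)*85²) - 14038) = -3 + ((-27 + 12*(-47)*7225) - 14038) = -3 + ((-27 - 4074900) - 14038) = -3 + (-4074927 - 14038) = -3 - 4088965 = -4088968)
1/(U(-157) + c) = 1/((-157)² - 4088968) = 1/(24649 - 4088968) = 1/(-4064319) = -1/4064319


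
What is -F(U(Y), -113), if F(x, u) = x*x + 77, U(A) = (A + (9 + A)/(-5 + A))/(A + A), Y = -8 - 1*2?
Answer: -6952201/90000 ≈ -77.247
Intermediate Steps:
Y = -10 (Y = -8 - 2 = -10)
U(A) = (A + (9 + A)/(-5 + A))/(2*A) (U(A) = (A + (9 + A)/(-5 + A))/((2*A)) = (A + (9 + A)/(-5 + A))*(1/(2*A)) = (A + (9 + A)/(-5 + A))/(2*A))
F(x, u) = 77 + x**2 (F(x, u) = x**2 + 77 = 77 + x**2)
-F(U(Y), -113) = -(77 + ((1/2)*(9 + (-10)**2 - 4*(-10))/(-10*(-5 - 10)))**2) = -(77 + ((1/2)*(-1/10)*(9 + 100 + 40)/(-15))**2) = -(77 + ((1/2)*(-1/10)*(-1/15)*149)**2) = -(77 + (149/300)**2) = -(77 + 22201/90000) = -1*6952201/90000 = -6952201/90000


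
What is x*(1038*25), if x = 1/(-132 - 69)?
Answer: -8650/67 ≈ -129.10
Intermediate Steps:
x = -1/201 (x = 1/(-201) = -1/201 ≈ -0.0049751)
x*(1038*25) = -346*25/67 = -1/201*25950 = -8650/67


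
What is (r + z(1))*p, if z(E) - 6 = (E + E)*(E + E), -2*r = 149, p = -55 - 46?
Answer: 13029/2 ≈ 6514.5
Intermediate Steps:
p = -101
r = -149/2 (r = -½*149 = -149/2 ≈ -74.500)
z(E) = 6 + 4*E² (z(E) = 6 + (E + E)*(E + E) = 6 + (2*E)*(2*E) = 6 + 4*E²)
(r + z(1))*p = (-149/2 + (6 + 4*1²))*(-101) = (-149/2 + (6 + 4*1))*(-101) = (-149/2 + (6 + 4))*(-101) = (-149/2 + 10)*(-101) = -129/2*(-101) = 13029/2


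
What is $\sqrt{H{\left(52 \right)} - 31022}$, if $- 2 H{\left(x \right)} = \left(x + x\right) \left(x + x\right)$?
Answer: $i \sqrt{36430} \approx 190.87 i$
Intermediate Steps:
$H{\left(x \right)} = - 2 x^{2}$ ($H{\left(x \right)} = - \frac{\left(x + x\right) \left(x + x\right)}{2} = - \frac{2 x 2 x}{2} = - \frac{4 x^{2}}{2} = - 2 x^{2}$)
$\sqrt{H{\left(52 \right)} - 31022} = \sqrt{- 2 \cdot 52^{2} - 31022} = \sqrt{\left(-2\right) 2704 - 31022} = \sqrt{-5408 - 31022} = \sqrt{-36430} = i \sqrt{36430}$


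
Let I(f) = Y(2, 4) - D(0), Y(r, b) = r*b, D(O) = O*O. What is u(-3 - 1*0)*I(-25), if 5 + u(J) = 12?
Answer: 56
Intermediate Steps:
D(O) = O²
u(J) = 7 (u(J) = -5 + 12 = 7)
Y(r, b) = b*r
I(f) = 8 (I(f) = 4*2 - 1*0² = 8 - 1*0 = 8 + 0 = 8)
u(-3 - 1*0)*I(-25) = 7*8 = 56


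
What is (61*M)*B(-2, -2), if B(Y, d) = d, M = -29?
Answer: 3538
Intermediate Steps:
(61*M)*B(-2, -2) = (61*(-29))*(-2) = -1769*(-2) = 3538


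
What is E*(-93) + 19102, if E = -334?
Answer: 50164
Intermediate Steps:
E*(-93) + 19102 = -334*(-93) + 19102 = 31062 + 19102 = 50164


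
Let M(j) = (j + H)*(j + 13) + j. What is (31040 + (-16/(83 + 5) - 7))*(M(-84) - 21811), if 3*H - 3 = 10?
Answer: -5543247492/11 ≈ -5.0393e+8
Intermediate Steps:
H = 13/3 (H = 1 + (⅓)*10 = 1 + 10/3 = 13/3 ≈ 4.3333)
M(j) = j + (13 + j)*(13/3 + j) (M(j) = (j + 13/3)*(j + 13) + j = (13/3 + j)*(13 + j) + j = (13 + j)*(13/3 + j) + j = j + (13 + j)*(13/3 + j))
(31040 + (-16/(83 + 5) - 7))*(M(-84) - 21811) = (31040 + (-16/(83 + 5) - 7))*((169/3 + (-84)² + (55/3)*(-84)) - 21811) = (31040 + (-16/88 - 7))*((169/3 + 7056 - 1540) - 21811) = (31040 + (-16*1/88 - 7))*(16717/3 - 21811) = (31040 + (-2/11 - 7))*(-48716/3) = (31040 - 79/11)*(-48716/3) = (341361/11)*(-48716/3) = -5543247492/11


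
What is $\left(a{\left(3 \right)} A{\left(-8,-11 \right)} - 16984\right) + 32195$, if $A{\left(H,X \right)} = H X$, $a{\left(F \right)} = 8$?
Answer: $15915$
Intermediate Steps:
$\left(a{\left(3 \right)} A{\left(-8,-11 \right)} - 16984\right) + 32195 = \left(8 \left(\left(-8\right) \left(-11\right)\right) - 16984\right) + 32195 = \left(8 \cdot 88 - 16984\right) + 32195 = \left(704 - 16984\right) + 32195 = -16280 + 32195 = 15915$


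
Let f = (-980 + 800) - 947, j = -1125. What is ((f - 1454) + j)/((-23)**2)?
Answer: -3706/529 ≈ -7.0057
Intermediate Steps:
f = -1127 (f = -180 - 947 = -1127)
((f - 1454) + j)/((-23)**2) = ((-1127 - 1454) - 1125)/((-23)**2) = (-2581 - 1125)/529 = -3706*1/529 = -3706/529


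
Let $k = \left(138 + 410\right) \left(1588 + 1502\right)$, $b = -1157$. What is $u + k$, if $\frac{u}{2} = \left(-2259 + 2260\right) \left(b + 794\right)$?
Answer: $1692594$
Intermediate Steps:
$u = -726$ ($u = 2 \left(-2259 + 2260\right) \left(-1157 + 794\right) = 2 \cdot 1 \left(-363\right) = 2 \left(-363\right) = -726$)
$k = 1693320$ ($k = 548 \cdot 3090 = 1693320$)
$u + k = -726 + 1693320 = 1692594$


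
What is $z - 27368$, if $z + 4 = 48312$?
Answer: $20940$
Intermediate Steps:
$z = 48308$ ($z = -4 + 48312 = 48308$)
$z - 27368 = 48308 - 27368 = 20940$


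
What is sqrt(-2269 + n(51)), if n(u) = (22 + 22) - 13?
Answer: I*sqrt(2238) ≈ 47.307*I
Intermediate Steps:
n(u) = 31 (n(u) = 44 - 13 = 31)
sqrt(-2269 + n(51)) = sqrt(-2269 + 31) = sqrt(-2238) = I*sqrt(2238)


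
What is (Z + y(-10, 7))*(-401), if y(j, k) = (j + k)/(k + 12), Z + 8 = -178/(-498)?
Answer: 14798504/4731 ≈ 3128.0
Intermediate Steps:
Z = -1903/249 (Z = -8 - 178/(-498) = -8 - 178*(-1/498) = -8 + 89/249 = -1903/249 ≈ -7.6426)
y(j, k) = (j + k)/(12 + k)
(Z + y(-10, 7))*(-401) = (-1903/249 + (-10 + 7)/(12 + 7))*(-401) = (-1903/249 - 3/19)*(-401) = -36904/4731*(-401) = 14798504/4731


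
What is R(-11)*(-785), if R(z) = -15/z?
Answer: -11775/11 ≈ -1070.5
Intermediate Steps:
R(-11)*(-785) = -15/(-11)*(-785) = -15*(-1/11)*(-785) = (15/11)*(-785) = -11775/11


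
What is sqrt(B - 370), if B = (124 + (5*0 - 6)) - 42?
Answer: 7*I*sqrt(6) ≈ 17.146*I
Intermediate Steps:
B = 76 (B = (124 + (0 - 6)) - 42 = (124 - 6) - 42 = 118 - 42 = 76)
sqrt(B - 370) = sqrt(76 - 370) = sqrt(-294) = 7*I*sqrt(6)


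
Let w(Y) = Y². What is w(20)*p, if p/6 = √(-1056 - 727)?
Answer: 2400*I*√1783 ≈ 1.0134e+5*I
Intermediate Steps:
p = 6*I*√1783 (p = 6*√(-1056 - 727) = 6*√(-1783) = 6*(I*√1783) = 6*I*√1783 ≈ 253.35*I)
w(20)*p = 20²*(6*I*√1783) = 400*(6*I*√1783) = 2400*I*√1783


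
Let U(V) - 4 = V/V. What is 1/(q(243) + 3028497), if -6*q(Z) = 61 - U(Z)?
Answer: 3/9085463 ≈ 3.3020e-7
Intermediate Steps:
U(V) = 5 (U(V) = 4 + V/V = 4 + 1 = 5)
q(Z) = -28/3 (q(Z) = -(61 - 1*5)/6 = -(61 - 5)/6 = -⅙*56 = -28/3)
1/(q(243) + 3028497) = 1/(-28/3 + 3028497) = 1/(9085463/3) = 3/9085463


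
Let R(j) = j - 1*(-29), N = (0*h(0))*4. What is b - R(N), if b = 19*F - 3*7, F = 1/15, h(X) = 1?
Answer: -731/15 ≈ -48.733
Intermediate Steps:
F = 1/15 ≈ 0.066667
N = 0 (N = (0*1)*4 = 0*4 = 0)
b = -296/15 (b = 19*(1/15) - 3*7 = 19/15 - 21 = -296/15 ≈ -19.733)
R(j) = 29 + j (R(j) = j + 29 = 29 + j)
b - R(N) = -296/15 - (29 + 0) = -296/15 - 1*29 = -296/15 - 29 = -731/15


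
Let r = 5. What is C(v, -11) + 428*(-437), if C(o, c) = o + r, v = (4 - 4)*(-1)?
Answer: -187031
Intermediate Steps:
v = 0 (v = 0*(-1) = 0)
C(o, c) = 5 + o (C(o, c) = o + 5 = 5 + o)
C(v, -11) + 428*(-437) = (5 + 0) + 428*(-437) = 5 - 187036 = -187031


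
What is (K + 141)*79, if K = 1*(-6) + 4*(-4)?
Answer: 9401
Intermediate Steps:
K = -22 (K = -6 - 16 = -22)
(K + 141)*79 = (-22 + 141)*79 = 119*79 = 9401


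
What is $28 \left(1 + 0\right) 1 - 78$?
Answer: $-50$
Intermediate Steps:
$28 \left(1 + 0\right) 1 - 78 = 28 \cdot 1 \cdot 1 - 78 = 28 \cdot 1 - 78 = 28 - 78 = -50$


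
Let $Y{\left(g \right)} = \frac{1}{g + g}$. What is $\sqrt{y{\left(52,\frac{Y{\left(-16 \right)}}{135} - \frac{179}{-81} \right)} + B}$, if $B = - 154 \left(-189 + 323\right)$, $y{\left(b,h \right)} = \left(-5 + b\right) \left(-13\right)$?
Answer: $i \sqrt{21247} \approx 145.76 i$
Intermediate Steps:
$Y{\left(g \right)} = \frac{1}{2 g}$
$y{\left(b,h \right)} = 65 - 13 b$
$B = -20636$ ($B = \left(-154\right) 134 = -20636$)
$\sqrt{y{\left(52,\frac{Y{\left(-16 \right)}}{135} - \frac{179}{-81} \right)} + B} = \sqrt{\left(65 - 676\right) - 20636} = \sqrt{-611 - 20636} = \sqrt{-21247} = i \sqrt{21247}$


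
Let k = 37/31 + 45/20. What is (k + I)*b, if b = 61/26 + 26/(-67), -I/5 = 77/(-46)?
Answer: 114920001/4968184 ≈ 23.131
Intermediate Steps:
I = 385/46 (I = -385/(-46) = -385*(-1)/46 = -5*(-77/46) = 385/46 ≈ 8.3696)
k = 427/124 (k = 37*(1/31) + 45*(1/20) = 37/31 + 9/4 = 427/124 ≈ 3.4436)
b = 3411/1742 (b = 61*(1/26) + 26*(-1/67) = 61/26 - 26/67 = 3411/1742 ≈ 1.9581)
(k + I)*b = (427/124 + 385/46)*(3411/1742) = (33691/2852)*(3411/1742) = 114920001/4968184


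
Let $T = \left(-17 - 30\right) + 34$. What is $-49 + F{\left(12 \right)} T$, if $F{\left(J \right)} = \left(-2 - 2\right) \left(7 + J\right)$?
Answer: $939$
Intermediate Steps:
$T = -13$ ($T = -47 + 34 = -13$)
$F{\left(J \right)} = -28 - 4 J$ ($F{\left(J \right)} = - 4 \left(7 + J\right) = -28 - 4 J$)
$-49 + F{\left(12 \right)} T = -49 + \left(-28 - 48\right) \left(-13\right) = -49 - -988 = -49 + 988 = 939$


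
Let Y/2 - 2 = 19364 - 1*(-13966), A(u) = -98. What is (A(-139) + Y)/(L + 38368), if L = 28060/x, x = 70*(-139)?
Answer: 32384359/18664629 ≈ 1.7351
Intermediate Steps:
x = -9730
Y = 66664 (Y = 4 + 2*(19364 - 1*(-13966)) = 4 + 2*(19364 + 13966) = 4 + 2*33330 = 4 + 66660 = 66664)
L = -2806/973 (L = 28060/(-9730) = 28060*(-1/9730) = -2806/973 ≈ -2.8839)
(A(-139) + Y)/(L + 38368) = (-98 + 66664)/(-2806/973 + 38368) = 66566/(37329258/973) = 66566*(973/37329258) = 32384359/18664629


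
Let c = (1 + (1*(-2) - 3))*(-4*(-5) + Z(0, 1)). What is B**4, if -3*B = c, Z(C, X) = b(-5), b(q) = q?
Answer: 160000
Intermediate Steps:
Z(C, X) = -5
c = -60 (c = (1 + (1*(-2) - 3))*(-4*(-5) - 5) = (1 + (-2 - 3))*(20 - 5) = (1 - 5)*15 = -4*15 = -60)
B = 20 (B = -1/3*(-60) = 20)
B**4 = 20**4 = 160000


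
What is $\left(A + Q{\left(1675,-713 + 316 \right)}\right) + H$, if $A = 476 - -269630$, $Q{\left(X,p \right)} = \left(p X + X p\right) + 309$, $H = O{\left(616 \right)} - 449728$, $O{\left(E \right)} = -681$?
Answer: $-1509944$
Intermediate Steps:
$H = -450409$ ($H = -681 - 449728 = -450409$)
$Q{\left(X,p \right)} = 309 + 2 X p$ ($Q{\left(X,p \right)} = \left(X p + X p\right) + 309 = 2 X p + 309 = 309 + 2 X p$)
$A = 270106$ ($A = 476 + 269630 = 270106$)
$\left(A + Q{\left(1675,-713 + 316 \right)}\right) + H = \left(270106 + \left(309 + 2 \cdot 1675 \left(-713 + 316\right)\right)\right) - 450409 = \left(270106 + \left(309 + 2 \cdot 1675 \left(-397\right)\right)\right) - 450409 = \left(270106 + \left(309 - 1329950\right)\right) - 450409 = \left(270106 - 1329641\right) - 450409 = -1059535 - 450409 = -1509944$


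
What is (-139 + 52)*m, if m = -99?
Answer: 8613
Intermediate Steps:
(-139 + 52)*m = (-139 + 52)*(-99) = -87*(-99) = 8613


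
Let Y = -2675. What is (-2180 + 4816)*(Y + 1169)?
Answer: -3969816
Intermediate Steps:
(-2180 + 4816)*(Y + 1169) = (-2180 + 4816)*(-2675 + 1169) = 2636*(-1506) = -3969816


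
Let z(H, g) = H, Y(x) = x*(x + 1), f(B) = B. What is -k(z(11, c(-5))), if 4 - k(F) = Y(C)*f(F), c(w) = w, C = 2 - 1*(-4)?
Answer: 458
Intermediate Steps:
C = 6 (C = 2 + 4 = 6)
Y(x) = x*(1 + x)
k(F) = 4 - 42*F (k(F) = 4 - 6*(1 + 6)*F = 4 - 6*7*F = 4 - 42*F)
-k(z(11, c(-5))) = -(4 - 42*11) = -(4 - 462) = -1*(-458) = 458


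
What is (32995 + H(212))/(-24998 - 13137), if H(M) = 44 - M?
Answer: -32827/38135 ≈ -0.86081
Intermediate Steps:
(32995 + H(212))/(-24998 - 13137) = (32995 + (44 - 1*212))/(-24998 - 13137) = (32995 + (44 - 212))/(-38135) = (32995 - 168)*(-1/38135) = 32827*(-1/38135) = -32827/38135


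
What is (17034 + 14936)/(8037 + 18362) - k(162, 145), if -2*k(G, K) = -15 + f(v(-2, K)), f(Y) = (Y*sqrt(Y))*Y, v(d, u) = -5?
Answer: -332045/52798 + 25*I*sqrt(5)/2 ≈ -6.289 + 27.951*I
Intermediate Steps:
f(Y) = Y**(5/2) (f(Y) = Y**(3/2)*Y = Y**(5/2))
k(G, K) = 15/2 - 25*I*sqrt(5)/2 (k(G, K) = -(-15 + (-5)**(5/2))/2 = -(-15 + 25*I*sqrt(5))/2 = 15/2 - 25*I*sqrt(5)/2)
(17034 + 14936)/(8037 + 18362) - k(162, 145) = (17034 + 14936)/(8037 + 18362) - (15/2 - 25*I*sqrt(5)/2) = 31970/26399 + (-15/2 + 25*I*sqrt(5)/2) = -332045/52798 + 25*I*sqrt(5)/2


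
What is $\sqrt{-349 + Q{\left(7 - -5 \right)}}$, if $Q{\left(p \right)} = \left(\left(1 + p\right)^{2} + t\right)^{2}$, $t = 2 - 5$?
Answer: $3 \sqrt{3023} \approx 164.95$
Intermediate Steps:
$t = -3$
$Q{\left(p \right)} = \left(-3 + \left(1 + p\right)^{2}\right)^{2}$ ($Q{\left(p \right)} = \left(\left(1 + p\right)^{2} - 3\right)^{2} = \left(-3 + \left(1 + p\right)^{2}\right)^{2}$)
$\sqrt{-349 + Q{\left(7 - -5 \right)}} = \sqrt{-349 + \left(-3 + \left(1 + \left(7 - -5\right)\right)^{2}\right)^{2}} = \sqrt{-349 + \left(-3 + \left(1 + \left(7 + 5\right)\right)^{2}\right)^{2}} = \sqrt{-349 + \left(-3 + \left(1 + 12\right)^{2}\right)^{2}} = \sqrt{-349 + \left(-3 + 13^{2}\right)^{2}} = \sqrt{-349 + \left(-3 + 169\right)^{2}} = \sqrt{-349 + 166^{2}} = \sqrt{-349 + 27556} = \sqrt{27207} = 3 \sqrt{3023}$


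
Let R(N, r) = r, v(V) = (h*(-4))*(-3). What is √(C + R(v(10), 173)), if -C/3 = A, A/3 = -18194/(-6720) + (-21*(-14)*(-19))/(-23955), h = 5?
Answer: √29299846099790/447160 ≈ 12.105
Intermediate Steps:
v(V) = 60 (v(V) = (5*(-4))*(-3) = -20*(-3) = 60)
A = 15779173/1788640 (A = 3*(-18194/(-6720) + (-21*(-14)*(-19))/(-23955)) = 3*(-18194*(-1/6720) + (294*(-19))*(-1/23955)) = 3*(9097/3360 - 5586*(-1/23955)) = 3*(9097/3360 + 1862/7985) = 3*(15779173/5365920) = 15779173/1788640 ≈ 8.8219)
C = -47337519/1788640 (C = -3*15779173/1788640 = -47337519/1788640 ≈ -26.466)
√(C + R(v(10), 173)) = √(-47337519/1788640 + 173) = √(262097201/1788640) = √29299846099790/447160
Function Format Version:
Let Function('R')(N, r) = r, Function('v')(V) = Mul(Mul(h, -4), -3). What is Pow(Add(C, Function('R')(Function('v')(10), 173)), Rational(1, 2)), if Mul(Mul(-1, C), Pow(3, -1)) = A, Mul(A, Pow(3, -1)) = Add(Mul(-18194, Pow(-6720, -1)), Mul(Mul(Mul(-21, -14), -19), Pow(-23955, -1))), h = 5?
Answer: Mul(Rational(1, 447160), Pow(29299846099790, Rational(1, 2))) ≈ 12.105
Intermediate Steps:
Function('v')(V) = 60 (Function('v')(V) = Mul(Mul(5, -4), -3) = Mul(-20, -3) = 60)
A = Rational(15779173, 1788640) (A = Mul(3, Add(Mul(-18194, Pow(-6720, -1)), Mul(Mul(Mul(-21, -14), -19), Pow(-23955, -1)))) = Mul(3, Add(Mul(-18194, Rational(-1, 6720)), Mul(Mul(294, -19), Rational(-1, 23955)))) = Mul(3, Add(Rational(9097, 3360), Mul(-5586, Rational(-1, 23955)))) = Mul(3, Add(Rational(9097, 3360), Rational(1862, 7985))) = Mul(3, Rational(15779173, 5365920)) = Rational(15779173, 1788640) ≈ 8.8219)
C = Rational(-47337519, 1788640) (C = Mul(-3, Rational(15779173, 1788640)) = Rational(-47337519, 1788640) ≈ -26.466)
Pow(Add(C, Function('R')(Function('v')(10), 173)), Rational(1, 2)) = Pow(Add(Rational(-47337519, 1788640), 173), Rational(1, 2)) = Pow(Rational(262097201, 1788640), Rational(1, 2)) = Mul(Rational(1, 447160), Pow(29299846099790, Rational(1, 2)))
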